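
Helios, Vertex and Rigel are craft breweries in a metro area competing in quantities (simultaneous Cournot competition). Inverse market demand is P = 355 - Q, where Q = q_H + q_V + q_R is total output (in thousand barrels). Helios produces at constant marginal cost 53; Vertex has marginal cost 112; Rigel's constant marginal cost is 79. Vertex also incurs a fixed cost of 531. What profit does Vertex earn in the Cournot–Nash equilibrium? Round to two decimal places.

Helios's profit: π_H = (355 - Q)q_H - (53q_H). Setting ∂π_H/∂q_H = 0: 302 - 2q_H - (q_V + q_R) = 0.
Vertex's profit: π_V = (355 - Q)q_V - (112q_V). Setting ∂π_V/∂q_V = 0: 243 - 2q_V - (q_H + q_R) = 0.
Rigel's first-order condition: 276 - 2q_R - (q_H + q_V) = 0.
Summing all 3 equations gives 821 − 4Q = 0, hence Q = 821/4.
Back-substituting: q_H = (302 − 821/4) = 387/4, q_V = (243 − 821/4) = 151/4, q_R = (276 − 821/4) = 283/4.
Price P = 355 - 821/4 = 599/4.
Vertex's profit: (599/4 - 112)·(151/4) - 531 = 894.0625.

894.06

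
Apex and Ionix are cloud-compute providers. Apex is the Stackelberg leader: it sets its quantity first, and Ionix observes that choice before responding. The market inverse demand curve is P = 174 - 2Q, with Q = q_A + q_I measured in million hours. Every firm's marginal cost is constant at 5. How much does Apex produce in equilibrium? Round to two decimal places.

42.25

The follower Ionix best-responds to any q_A: π_I = (174 - 2Q)q_I - 5q_I.
∂π_I/∂q_I = 169 - 2q_A - 4q_I = 0 gives the reaction function q_I = (169 - 2q_A)/4.
The leader anticipates this reaction. Substituting into P = 174 - 2Q gives P = 179/2 - q_A, so π_A = (179/2 - q_A)q_A - 5q_A.
The leader's first-order condition 169/2 - 2q_A = 0 yields q_A = 169/4.
Then q_I = (169 - 2·(169/4))/4 = 169/8.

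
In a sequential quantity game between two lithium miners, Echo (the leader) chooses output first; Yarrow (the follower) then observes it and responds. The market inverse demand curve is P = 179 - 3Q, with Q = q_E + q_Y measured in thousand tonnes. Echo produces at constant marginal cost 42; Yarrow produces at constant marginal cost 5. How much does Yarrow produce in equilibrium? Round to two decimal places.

20.67

Solve by backward induction. Given q_E, the follower Yarrow maximises π_Y = (179 - 3q_E - 3q_Y)q_Y - 5q_Y.
Setting the follower's marginal profit to zero, 174 - 3q_E - 6q_Y = 0, i.e. q_Y = (174 - 3q_E)/6.
The leader anticipates this reaction. Substituting into P = 179 - 3Q gives P = 92 - (3/2)q_E, so π_E = (92 - (3/2)q_E)q_E - 42q_E.
Maximising: ∂π_E/∂q_E = 50 - 3q_E = 0, giving q_E = 50/3.
Then q_Y = (174 - 3·(50/3))/6 = 62/3.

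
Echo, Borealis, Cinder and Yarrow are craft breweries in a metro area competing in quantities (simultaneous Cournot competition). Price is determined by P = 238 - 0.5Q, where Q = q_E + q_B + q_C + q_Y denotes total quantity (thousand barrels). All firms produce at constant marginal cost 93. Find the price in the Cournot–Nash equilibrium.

A representative firm's profit is π_i = q_i(238 - 0.5Q) - 93q_i.
First-order condition (treating rivals' output as given): 145 - q_i - (1/2)·Σ_{j≠i} q_j = 0.
By symmetry each firm produces the same amount; substituting Σ_{j≠i} q_j = 3q_i yields q_i = 145/(5/2) = 58.
Total output Q = 232, so price P = 238 - (1/2)·232 = 122.

122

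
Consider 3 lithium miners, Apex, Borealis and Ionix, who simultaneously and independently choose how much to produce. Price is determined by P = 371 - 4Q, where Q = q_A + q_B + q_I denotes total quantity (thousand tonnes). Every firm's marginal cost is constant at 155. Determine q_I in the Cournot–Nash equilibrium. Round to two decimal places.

A representative firm's profit is π_i = q_i(371 - 4Q) - 155q_i.
Setting ∂π_i/∂q_i = 0 with rivals' quantities fixed: 216 - 8q_i - 4·Σ_{j≠i} q_j = 0.
With identical firms every q_j equals q_i, so Σ_{j≠i} q_j = 2q_i and 216 = 16q_i, giving q_i = 27/2.

13.50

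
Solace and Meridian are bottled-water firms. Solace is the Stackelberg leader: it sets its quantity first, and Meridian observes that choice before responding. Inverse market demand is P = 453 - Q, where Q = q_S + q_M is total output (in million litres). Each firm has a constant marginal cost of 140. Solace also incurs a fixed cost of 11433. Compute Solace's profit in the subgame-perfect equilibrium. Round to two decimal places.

813.13

The follower Meridian best-responds to any q_S: π_M = (453 - Q)q_M - 140q_M.
Follower FOC: 313 - q_S - 2q_M = 0, so q_M(q_S) = (313 - q_S)/2.
Solace substitutes q_M(q_S) into its own profit: π_S = q_S(453 - q_S - (313 - q_S)/2) - 140q_S = (593/2 - (1/2)q_S)q_S - 140q_S.
Maximising: ∂π_S/∂q_S = 313/2 - q_S = 0, giving q_S = 313/2.
Then q_M = (313 - 313/2)/2 = 313/4.
Price P = 453 - 939/4 = 873/4.
Solace's profit: (873/4 - 140)·(313/2) - 11433 = 813.1250.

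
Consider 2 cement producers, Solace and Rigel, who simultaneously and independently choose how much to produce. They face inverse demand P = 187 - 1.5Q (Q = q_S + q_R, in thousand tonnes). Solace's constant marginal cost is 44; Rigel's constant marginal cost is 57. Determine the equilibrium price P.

Solace's profit: π_S = (187 - 1.5Q)q_S - (44q_S). Setting ∂π_S/∂q_S = 0: 143 - 3q_S - (3/2)(q_R) = 0.
Rigel's first-order condition: 130 - 3q_R - (3/2)(q_S) = 0.
Best responses: q_S = (143 - (3/2)q_R)/3, q_R = (130 - (3/2)q_S)/3.
Substituting one into the other gives q_S = 104/3 and q_R = 26.
Total output Q = 182/3, so price P = 187 - (3/2)·(182/3) = 96.

96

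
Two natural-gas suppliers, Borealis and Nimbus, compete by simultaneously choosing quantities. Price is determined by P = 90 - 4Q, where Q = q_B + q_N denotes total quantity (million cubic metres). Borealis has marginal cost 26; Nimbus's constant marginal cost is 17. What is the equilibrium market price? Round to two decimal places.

44.33

Borealis's profit: π_B = (90 - 4Q)q_B - (26q_B). Setting ∂π_B/∂q_B = 0: 64 - 8q_B - 4(q_N) = 0.
Nimbus's profit: π_N = (90 - 4Q)q_N - (17q_N). Setting ∂π_N/∂q_N = 0: 73 - 8q_N - 4(q_B) = 0.
Best responses: q_B = (64 - 4q_N)/8, q_N = (73 - 4q_B)/8.
Solving the pair: q_B = 55/12, q_N = 41/6.
Total output Q = 137/12, so price P = 90 - 4·(137/12) = 133/3.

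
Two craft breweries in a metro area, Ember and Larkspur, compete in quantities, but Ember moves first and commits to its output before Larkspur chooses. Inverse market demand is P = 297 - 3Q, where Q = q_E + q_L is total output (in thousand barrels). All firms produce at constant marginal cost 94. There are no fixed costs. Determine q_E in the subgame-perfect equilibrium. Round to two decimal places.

33.83

The follower Larkspur best-responds to any q_E: π_L = (297 - 3Q)q_L - 94q_L.
Setting the follower's marginal profit to zero, 203 - 3q_E - 6q_L = 0, i.e. q_L = (203 - 3q_E)/6.
Ember substitutes q_L(q_E) into its own profit: π_E = q_E(297 - 3q_E - (203 - 3q_E)/2) - 94q_E = (391/2 - (3/2)q_E)q_E - 94q_E.
Maximising: ∂π_E/∂q_E = 203/2 - 3q_E = 0, giving q_E = 203/6.
Then q_L = (203 - 3·(203/6))/6 = 203/12.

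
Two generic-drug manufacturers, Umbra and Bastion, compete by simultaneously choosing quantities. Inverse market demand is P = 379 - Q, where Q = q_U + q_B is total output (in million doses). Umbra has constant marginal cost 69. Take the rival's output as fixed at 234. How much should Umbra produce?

38

With the rival's output fixed at 234, Umbra's profit is π_U = (379 - 234 - q_U)q_U - (69q_U) = (145 - q_U)q_U - (69q_U).
∂π_U/∂q_U = 76 - 2q_U = 0, so q_U = 38.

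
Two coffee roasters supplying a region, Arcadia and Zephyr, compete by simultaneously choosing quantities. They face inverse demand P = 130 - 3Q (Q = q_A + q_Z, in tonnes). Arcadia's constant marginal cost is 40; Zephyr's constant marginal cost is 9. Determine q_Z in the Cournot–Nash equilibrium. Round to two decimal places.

Arcadia's profit: π_A = (130 - 3Q)q_A - (40q_A). Setting ∂π_A/∂q_A = 0: 90 - 6q_A - 3(q_Z) = 0.
Zephyr's first-order condition: 121 - 6q_Z - 3(q_A) = 0.
Rearranging gives the reaction functions q_A = (90 - 3q_Z)/6 and q_Z = (121 - 3q_A)/6.
Solving the pair: q_A = 59/9, q_Z = 152/9.

16.89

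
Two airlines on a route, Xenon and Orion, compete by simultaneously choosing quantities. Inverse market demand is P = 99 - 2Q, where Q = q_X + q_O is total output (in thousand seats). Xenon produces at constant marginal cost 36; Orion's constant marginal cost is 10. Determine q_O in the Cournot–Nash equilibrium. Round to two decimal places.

19.17

Xenon's profit: π_X = (99 - 2Q)q_X - (36q_X). Setting ∂π_X/∂q_X = 0: 63 - 4q_X - 2(q_O) = 0.
Orion's profit: π_O = (99 - 2Q)q_O - (10q_O). Setting ∂π_O/∂q_O = 0: 89 - 4q_O - 2(q_X) = 0.
Rearranging gives the reaction functions q_X = (63 - 2q_O)/4 and q_O = (89 - 2q_X)/4.
Substituting one into the other gives q_X = 37/6 and q_O = 115/6.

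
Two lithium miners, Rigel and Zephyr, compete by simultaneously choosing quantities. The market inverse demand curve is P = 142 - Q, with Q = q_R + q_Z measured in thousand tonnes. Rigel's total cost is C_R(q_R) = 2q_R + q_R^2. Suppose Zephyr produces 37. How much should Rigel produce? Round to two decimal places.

25.75

With the rival's output fixed at 37, Rigel's profit is π_R = (142 - 37 - q_R)q_R - (2q_R + q_R²) = (105 - q_R)q_R - (2q_R + q_R²).
∂π_R/∂q_R = 103 - 4q_R = 0, so q_R = 103/4.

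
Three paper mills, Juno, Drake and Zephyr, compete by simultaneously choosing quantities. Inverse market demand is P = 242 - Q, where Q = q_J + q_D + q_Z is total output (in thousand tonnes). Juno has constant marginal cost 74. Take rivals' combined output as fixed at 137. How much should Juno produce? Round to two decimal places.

15.50

With rivals' combined output fixed at 137, Juno's profit is π_J = (242 - 137 - q_J)q_J - (74q_J) = (105 - q_J)q_J - (74q_J).
∂π_J/∂q_J = 31 - 2q_J = 0, so q_J = 31/2.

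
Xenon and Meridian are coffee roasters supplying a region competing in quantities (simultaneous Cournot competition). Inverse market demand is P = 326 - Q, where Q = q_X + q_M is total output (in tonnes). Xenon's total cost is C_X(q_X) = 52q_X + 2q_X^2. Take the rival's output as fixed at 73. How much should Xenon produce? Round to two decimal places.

33.50

With the rival's output fixed at 73, Xenon's profit is π_X = (326 - 73 - q_X)q_X - (52q_X + 2q_X²) = (253 - q_X)q_X - (52q_X + 2q_X²).
∂π_X/∂q_X = 201 - 6q_X = 0, so q_X = 67/2.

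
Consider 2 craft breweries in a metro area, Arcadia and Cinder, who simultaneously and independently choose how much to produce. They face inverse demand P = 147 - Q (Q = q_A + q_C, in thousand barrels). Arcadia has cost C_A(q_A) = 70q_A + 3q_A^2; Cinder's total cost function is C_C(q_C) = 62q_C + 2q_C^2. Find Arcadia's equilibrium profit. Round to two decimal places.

257.36

Arcadia's profit: π_A = (147 - Q)q_A - (70q_A + 3q_A²). Setting ∂π_A/∂q_A = 0: 77 - 8q_A - (q_C) = 0.
Cinder's first-order condition: 85 - 6q_C - (q_A) = 0.
Best responses: q_A = (77 - q_C)/8, q_C = (85 - q_A)/6.
Solving the pair: q_A = 377/47, q_C = 603/47.
Price P = 147 - 980/47 = 126.1489.
Arcadia's profit: 126.1489·(377/47) - 70·(377/47) - 3(377/47)² = 257.3635.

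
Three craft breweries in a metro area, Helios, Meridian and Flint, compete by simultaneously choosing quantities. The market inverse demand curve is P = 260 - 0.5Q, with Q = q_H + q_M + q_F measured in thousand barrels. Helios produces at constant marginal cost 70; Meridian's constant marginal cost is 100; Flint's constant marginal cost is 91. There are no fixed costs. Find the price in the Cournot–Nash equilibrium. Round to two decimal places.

Helios's profit: π_H = (260 - 0.5Q)q_H - (70q_H). Setting ∂π_H/∂q_H = 0: 190 - q_H - (1/2)(q_M + q_F) = 0.
Meridian's profit: π_M = (260 - 0.5Q)q_M - (100q_M). Setting ∂π_M/∂q_M = 0: 160 - q_M - (1/2)(q_H + q_F) = 0.
Flint's profit: π_F = (260 - 0.5Q)q_F - (91q_F). Setting ∂π_F/∂q_F = 0: 169 - q_F - (1/2)(q_H + q_M) = 0.
Summing all 3 equations gives 519 − 2Q = 0, hence Q = 519/2.
Back-substituting: q_H = (190 − 519/4)/(1/2) = 241/2, q_M = (160 − 519/4)/(1/2) = 121/2, q_F = (169 − 519/4)/(1/2) = 157/2.
Total output Q = 519/2, so price P = 260 - (1/2)·(519/2) = 521/4.

130.25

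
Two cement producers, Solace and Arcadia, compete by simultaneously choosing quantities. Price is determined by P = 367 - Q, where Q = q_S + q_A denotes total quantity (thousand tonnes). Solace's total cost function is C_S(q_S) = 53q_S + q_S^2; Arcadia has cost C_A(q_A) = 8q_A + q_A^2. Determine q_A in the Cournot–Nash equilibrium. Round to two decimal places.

Solace's profit: π_S = (367 - Q)q_S - (53q_S + q_S²). Setting ∂π_S/∂q_S = 0: 314 - 4q_S - (q_A) = 0.
Arcadia's profit: π_A = (367 - Q)q_A - (8q_A + q_A²). Setting ∂π_A/∂q_A = 0: 359 - 4q_A - (q_S) = 0.
Best responses: q_S = (314 - q_A)/4, q_A = (359 - q_S)/4.
Solving the pair: q_S = 299/5, q_A = 374/5.

74.80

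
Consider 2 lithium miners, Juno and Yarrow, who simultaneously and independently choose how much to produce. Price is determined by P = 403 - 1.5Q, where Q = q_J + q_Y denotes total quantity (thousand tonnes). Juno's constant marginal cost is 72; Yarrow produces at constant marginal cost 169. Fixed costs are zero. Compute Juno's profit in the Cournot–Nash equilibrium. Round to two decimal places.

Juno's profit: π_J = (403 - 1.5Q)q_J - (72q_J). Setting ∂π_J/∂q_J = 0: 331 - 3q_J - (3/2)(q_Y) = 0.
Yarrow's profit: π_Y = (403 - 1.5Q)q_Y - (169q_Y). Setting ∂π_Y/∂q_Y = 0: 234 - 3q_Y - (3/2)(q_J) = 0.
So q_J = (331 - (3/2)q_Y)/3 and q_Y = (234 - (3/2)q_J)/3.
Substituting one into the other gives q_J = 856/9 and q_Y = 274/9.
Price P = 403 - (3/2)·(1130/9) = 644/3.
Juno's profit: (644/3 - 72)·(856/9) = 13569.1852.

13569.19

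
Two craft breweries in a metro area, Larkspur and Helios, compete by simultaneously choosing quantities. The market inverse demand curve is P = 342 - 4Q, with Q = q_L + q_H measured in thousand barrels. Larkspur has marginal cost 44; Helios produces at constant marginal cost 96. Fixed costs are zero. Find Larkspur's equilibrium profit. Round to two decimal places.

Larkspur's profit: π_L = (342 - 4Q)q_L - (44q_L). Setting ∂π_L/∂q_L = 0: 298 - 8q_L - 4(q_H) = 0.
Helios's first-order condition: 246 - 8q_H - 4(q_L) = 0.
Best responses: q_L = (298 - 4q_H)/8, q_H = (246 - 4q_L)/8.
Solving the pair: q_L = 175/6, q_H = 97/6.
Price P = 342 - 4·(136/3) = 482/3.
Larkspur's profit: (482/3 - 44)·(175/6) = 3402.7778.

3402.78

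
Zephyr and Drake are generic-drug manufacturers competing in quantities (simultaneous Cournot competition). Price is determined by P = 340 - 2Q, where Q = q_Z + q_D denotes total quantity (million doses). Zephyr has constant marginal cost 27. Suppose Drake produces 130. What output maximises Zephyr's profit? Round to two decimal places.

13.25

With the rival's output fixed at 130, Zephyr's profit is π_Z = (340 - 2·130 - 2q_Z)q_Z - (27q_Z) = (80 - 2q_Z)q_Z - (27q_Z).
∂π_Z/∂q_Z = 53 - 4q_Z = 0, so q_Z = 53/4.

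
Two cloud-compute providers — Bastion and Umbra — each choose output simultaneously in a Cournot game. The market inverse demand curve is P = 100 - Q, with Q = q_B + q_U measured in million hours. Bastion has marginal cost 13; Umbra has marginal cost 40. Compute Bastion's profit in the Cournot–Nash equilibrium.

Bastion's profit: π_B = (100 - Q)q_B - (13q_B). Setting ∂π_B/∂q_B = 0: 87 - 2q_B - (q_U) = 0.
Umbra's first-order condition: 60 - 2q_U - (q_B) = 0.
Best responses: q_B = (87 - q_U)/2, q_U = (60 - q_B)/2.
Solving the pair: q_B = 38, q_U = 11.
Price P = 100 - 49 = 51.
Bastion's profit: (51 - 13)·38 = 1444.

1444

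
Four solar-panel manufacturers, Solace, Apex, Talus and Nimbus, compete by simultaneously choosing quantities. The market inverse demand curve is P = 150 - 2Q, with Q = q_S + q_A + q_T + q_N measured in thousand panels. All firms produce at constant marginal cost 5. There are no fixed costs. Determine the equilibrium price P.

34

Each firm earns π_i = (150 - 2Q)q_i - 5q_i.
First-order condition (treating rivals' output as given): 145 - 4q_i - 2·Σ_{j≠i} q_j = 0.
With identical firms every q_j equals q_i, so Σ_{j≠i} q_j = 3q_i and 145 = 10q_i, giving q_i = 29/2.
Total output Q = 58, so price P = 150 - 2·58 = 34.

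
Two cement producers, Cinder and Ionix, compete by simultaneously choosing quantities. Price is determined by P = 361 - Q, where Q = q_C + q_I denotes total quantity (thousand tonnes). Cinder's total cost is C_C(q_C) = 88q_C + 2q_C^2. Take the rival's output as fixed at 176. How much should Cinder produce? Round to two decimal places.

With the rival's output fixed at 176, Cinder's profit is π_C = (361 - 176 - q_C)q_C - (88q_C + 2q_C²) = (185 - q_C)q_C - (88q_C + 2q_C²).
∂π_C/∂q_C = 97 - 6q_C = 0, so q_C = 97/6.

16.17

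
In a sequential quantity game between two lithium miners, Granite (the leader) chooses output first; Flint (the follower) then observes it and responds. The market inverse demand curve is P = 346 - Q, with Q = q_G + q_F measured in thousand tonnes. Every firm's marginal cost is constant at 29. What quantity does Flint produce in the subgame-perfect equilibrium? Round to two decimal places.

79.25

Solve by backward induction. Given q_G, the follower Flint maximises π_F = (346 - q_G - q_F)q_F - 29q_F.
Setting the follower's marginal profit to zero, 317 - q_G - 2q_F = 0, i.e. q_F = (317 - q_G)/2.
Granite substitutes q_F(q_G) into its own profit: π_G = q_G(346 - q_G - (317 - q_G)/2) - 29q_G = (375/2 - (1/2)q_G)q_G - 29q_G.
Leader FOC: 317/2 - q_G = 0, so q_G = 317/2.
Then q_F = (317 - 317/2)/2 = 317/4.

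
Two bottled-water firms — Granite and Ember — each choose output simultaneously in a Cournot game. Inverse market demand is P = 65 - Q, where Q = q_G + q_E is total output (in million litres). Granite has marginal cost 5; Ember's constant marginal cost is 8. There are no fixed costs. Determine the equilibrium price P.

Granite's profit: π_G = (65 - Q)q_G - (5q_G). Setting ∂π_G/∂q_G = 0: 60 - 2q_G - (q_E) = 0.
Ember's profit: π_E = (65 - Q)q_E - (8q_E). Setting ∂π_E/∂q_E = 0: 57 - 2q_E - (q_G) = 0.
Rearranging gives the reaction functions q_G = (60 - q_E)/2 and q_E = (57 - q_G)/2.
Solving the pair: q_G = 21, q_E = 18.
Total output Q = 39, so price P = 65 - 39 = 26.

26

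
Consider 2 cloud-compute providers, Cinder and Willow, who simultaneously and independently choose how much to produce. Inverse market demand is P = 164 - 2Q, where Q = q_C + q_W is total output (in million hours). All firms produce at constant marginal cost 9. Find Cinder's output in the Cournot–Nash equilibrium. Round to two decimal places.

A representative firm's profit is π_i = q_i(164 - 2Q) - 9q_i.
First-order condition (treating rivals' output as given): 155 - 4q_i - 2q_j = 0.
By symmetry each firm produces the same amount; substituting q_j = q_i yields q_i = 155/6.

25.83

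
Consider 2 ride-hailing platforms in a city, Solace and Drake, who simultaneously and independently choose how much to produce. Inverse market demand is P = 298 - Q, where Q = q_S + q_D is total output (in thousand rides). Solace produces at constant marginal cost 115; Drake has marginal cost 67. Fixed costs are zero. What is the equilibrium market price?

160

Solace's profit: π_S = (298 - Q)q_S - (115q_S). Setting ∂π_S/∂q_S = 0: 183 - 2q_S - (q_D) = 0.
Drake's profit: π_D = (298 - Q)q_D - (67q_D). Setting ∂π_D/∂q_D = 0: 231 - 2q_D - (q_S) = 0.
Rearranging gives the reaction functions q_S = (183 - q_D)/2 and q_D = (231 - q_S)/2.
Solving the pair: q_S = 45, q_D = 93.
Total output Q = 138, so price P = 298 - 138 = 160.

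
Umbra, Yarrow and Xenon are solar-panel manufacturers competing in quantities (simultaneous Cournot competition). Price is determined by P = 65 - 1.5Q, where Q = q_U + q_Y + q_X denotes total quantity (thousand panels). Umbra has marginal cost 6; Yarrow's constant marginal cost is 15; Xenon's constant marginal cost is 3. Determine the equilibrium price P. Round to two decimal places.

Umbra's profit: π_U = (65 - 1.5Q)q_U - (6q_U). Setting ∂π_U/∂q_U = 0: 59 - 3q_U - (3/2)(q_Y + q_X) = 0.
Yarrow's first-order condition: 50 - 3q_Y - (3/2)(q_U + q_X) = 0.
Xenon's profit: π_X = (65 - 1.5Q)q_X - (3q_X). Setting ∂π_X/∂q_X = 0: 62 - 3q_X - (3/2)(q_U + q_Y) = 0.
Adding the 3 conditions: 171 − 3Q − 3Q = 0, i.e. Q = 57/2.
Back-substituting: q_U = (59 − 171/4)/(3/2) = 65/6, q_Y = (50 − 171/4)/(3/2) = 29/6, q_X = (62 − 171/4)/(3/2) = 77/6.
Total output Q = 57/2, so price P = 65 - (3/2)·(57/2) = 89/4.

22.25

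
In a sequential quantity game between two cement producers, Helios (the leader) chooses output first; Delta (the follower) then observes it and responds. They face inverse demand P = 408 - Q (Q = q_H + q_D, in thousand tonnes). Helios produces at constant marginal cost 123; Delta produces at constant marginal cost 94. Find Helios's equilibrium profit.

The follower Delta best-responds to any q_H: π_D = (408 - Q)q_D - 94q_D.
Setting the follower's marginal profit to zero, 314 - q_H - 2q_D = 0, i.e. q_D = (314 - q_H)/2.
The leader anticipates this reaction. Substituting into P = 408 - Q gives P = 251 - (1/2)q_H, so π_H = (251 - (1/2)q_H)q_H - 123q_H.
Maximising: ∂π_H/∂q_H = 128 - q_H = 0, giving q_H = 128.
Then q_D = (314 - 128)/2 = 93.
Price P = 408 - 221 = 187.
Helios's profit: (187 - 123)·128 = 8192.

8192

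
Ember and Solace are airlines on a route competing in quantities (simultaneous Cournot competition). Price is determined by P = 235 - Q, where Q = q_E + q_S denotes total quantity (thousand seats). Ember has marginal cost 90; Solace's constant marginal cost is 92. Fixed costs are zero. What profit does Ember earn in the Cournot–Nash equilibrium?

2401

Ember's profit: π_E = (235 - Q)q_E - (90q_E). Setting ∂π_E/∂q_E = 0: 145 - 2q_E - (q_S) = 0.
Solace's profit: π_S = (235 - Q)q_S - (92q_S). Setting ∂π_S/∂q_S = 0: 143 - 2q_S - (q_E) = 0.
Rearranging gives the reaction functions q_E = (145 - q_S)/2 and q_S = (143 - q_E)/2.
Solving the pair: q_E = 49, q_S = 47.
Price P = 235 - 96 = 139.
Ember's profit: (139 - 90)·49 = 2401.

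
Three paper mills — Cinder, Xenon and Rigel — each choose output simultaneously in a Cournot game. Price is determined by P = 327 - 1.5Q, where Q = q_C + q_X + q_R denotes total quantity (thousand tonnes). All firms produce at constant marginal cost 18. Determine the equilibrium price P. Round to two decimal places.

Each firm earns π_i = (327 - 1.5Q)q_i - 18q_i.
Setting ∂π_i/∂q_i = 0 with rivals' quantities fixed: 309 - 3q_i - (3/2)·Σ_{j≠i} q_j = 0.
By symmetry each firm produces the same amount; substituting Σ_{j≠i} q_j = 2q_i yields q_i = 309/6 = 103/2.
Total output Q = 309/2, so price P = 327 - (3/2)·(309/2) = 381/4.

95.25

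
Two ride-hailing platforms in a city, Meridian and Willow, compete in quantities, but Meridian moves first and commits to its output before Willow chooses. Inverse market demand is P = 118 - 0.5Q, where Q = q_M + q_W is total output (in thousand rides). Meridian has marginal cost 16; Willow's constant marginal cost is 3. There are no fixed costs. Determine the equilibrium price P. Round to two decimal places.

The follower Willow best-responds to any q_M: π_W = (118 - 0.5Q)q_W - 3q_W.
Follower FOC: 115 - (1/2)q_M - q_W = 0, so q_W(q_M) = (115 - (1/2)q_M).
The leader anticipates this reaction. Substituting into P = 118 - 0.5Q gives P = 121/2 - (1/4)q_M, so π_M = (121/2 - (1/4)q_M)q_M - 16q_M.
The leader's first-order condition 89/2 - (1/2)q_M = 0 yields q_M = 89.
Then q_W = (115 - (1/2)·89) = 141/2.
Total output Q = 319/2, so price P = 118 - (1/2)·(319/2) = 153/4.

38.25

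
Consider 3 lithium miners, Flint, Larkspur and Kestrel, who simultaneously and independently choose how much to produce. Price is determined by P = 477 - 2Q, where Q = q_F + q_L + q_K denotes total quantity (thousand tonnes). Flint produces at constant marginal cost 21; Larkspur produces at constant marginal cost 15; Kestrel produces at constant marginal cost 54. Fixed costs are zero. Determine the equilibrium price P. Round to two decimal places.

Flint's profit: π_F = (477 - 2Q)q_F - (21q_F). Setting ∂π_F/∂q_F = 0: 456 - 4q_F - 2(q_L + q_K) = 0.
Larkspur's profit: π_L = (477 - 2Q)q_L - (15q_L). Setting ∂π_L/∂q_L = 0: 462 - 4q_L - 2(q_F + q_K) = 0.
Kestrel's profit: π_K = (477 - 2Q)q_K - (54q_K). Setting ∂π_K/∂q_K = 0: 423 - 4q_K - 2(q_F + q_L) = 0.
Adding the 3 conditions: 1341 − 4Q − 4Q = 0, i.e. Q = 1341/8.
Back-substituting: q_F = (456 − 1341/4)/2 = 483/8, q_L = (462 − 1341/4)/2 = 507/8, q_K = (423 − 1341/4)/2 = 351/8.
Total output Q = 1341/8, so price P = 477 - 2·(1341/8) = 567/4.

141.75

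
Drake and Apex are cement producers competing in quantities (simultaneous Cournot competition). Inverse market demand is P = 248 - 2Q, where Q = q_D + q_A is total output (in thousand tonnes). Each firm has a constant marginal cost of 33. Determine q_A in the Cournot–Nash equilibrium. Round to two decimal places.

35.83

A representative firm's profit is π_i = q_i(248 - 2Q) - 33q_i.
First-order condition (treating rivals' output as given): 215 - 4q_i - 2q_j = 0.
By symmetry each firm produces the same amount; substituting q_j = q_i yields q_i = 215/6.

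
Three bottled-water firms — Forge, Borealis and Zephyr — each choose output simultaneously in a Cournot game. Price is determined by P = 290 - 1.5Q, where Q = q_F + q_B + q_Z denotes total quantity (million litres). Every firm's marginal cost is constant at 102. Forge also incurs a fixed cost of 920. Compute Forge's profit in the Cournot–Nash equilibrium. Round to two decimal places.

552.67

Each firm earns π_i = (290 - 1.5Q)q_i - 102q_i.
First-order condition (treating rivals' output as given): 188 - 3q_i - (3/2)·Σ_{j≠i} q_j = 0.
With identical firms every q_j equals q_i, so Σ_{j≠i} q_j = 2q_i and 188 = 6q_i, giving q_i = 94/3.
Price P = 290 - (3/2)·94 = 149.
Forge's profit: (149 - 102)·(94/3) - 920 = 1658/3.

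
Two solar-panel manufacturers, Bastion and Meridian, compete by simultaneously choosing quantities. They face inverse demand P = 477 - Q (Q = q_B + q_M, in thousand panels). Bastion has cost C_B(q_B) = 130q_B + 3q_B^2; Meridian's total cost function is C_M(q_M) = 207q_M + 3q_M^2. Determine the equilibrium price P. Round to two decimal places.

Bastion's profit: π_B = (477 - Q)q_B - (130q_B + 3q_B²). Setting ∂π_B/∂q_B = 0: 347 - 8q_B - (q_M) = 0.
Meridian's profit: π_M = (477 - Q)q_M - (207q_M + 3q_M²). Setting ∂π_M/∂q_M = 0: 270 - 8q_M - (q_B) = 0.
So q_B = (347 - q_M)/8 and q_M = (270 - q_B)/8.
Substituting one into the other gives q_B = 358/9 and q_M = 259/9.
Total output Q = 617/9, so price P = 477 - 617/9 = 408.4444.

408.44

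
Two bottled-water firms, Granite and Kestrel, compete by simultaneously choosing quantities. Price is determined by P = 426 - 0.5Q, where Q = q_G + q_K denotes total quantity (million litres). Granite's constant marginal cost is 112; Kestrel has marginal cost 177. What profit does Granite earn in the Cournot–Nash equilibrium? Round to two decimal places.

Granite's profit: π_G = (426 - 0.5Q)q_G - (112q_G). Setting ∂π_G/∂q_G = 0: 314 - q_G - (1/2)(q_K) = 0.
Kestrel's first-order condition: 249 - q_K - (1/2)(q_G) = 0.
So q_G = (314 - (1/2)q_K) and q_K = (249 - (1/2)q_G).
Substituting one into the other gives q_G = 758/3 and q_K = 368/3.
Price P = 426 - (1/2)·(1126/3) = 715/3.
Granite's profit: (715/3 - 112)·(758/3) = 31920.2222.

31920.22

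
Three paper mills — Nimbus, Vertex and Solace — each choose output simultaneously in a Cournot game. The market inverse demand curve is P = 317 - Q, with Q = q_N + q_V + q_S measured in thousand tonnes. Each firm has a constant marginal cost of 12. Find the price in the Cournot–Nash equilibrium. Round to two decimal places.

A representative firm's profit is π_i = q_i(317 - Q) - 12q_i.
Setting ∂π_i/∂q_i = 0 with rivals' quantities fixed: 305 - 2q_i - Σ_{j≠i} q_j = 0.
By symmetry each firm produces the same amount; substituting Σ_{j≠i} q_j = 2q_i yields q_i = 305/4.
Total output Q = 915/4, so price P = 317 - 915/4 = 353/4.

88.25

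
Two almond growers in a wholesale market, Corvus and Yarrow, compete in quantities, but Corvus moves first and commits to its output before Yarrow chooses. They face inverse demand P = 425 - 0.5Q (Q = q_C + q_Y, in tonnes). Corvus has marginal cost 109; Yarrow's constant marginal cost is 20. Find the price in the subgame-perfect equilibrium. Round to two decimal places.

Solve by backward induction. Given q_C, the follower Yarrow maximises π_Y = (425 - (1/2)q_C - (1/2)q_Y)q_Y - 20q_Y.
Setting the follower's marginal profit to zero, 405 - (1/2)q_C - q_Y = 0, i.e. q_Y = (405 - (1/2)q_C).
Corvus substitutes q_Y(q_C) into its own profit: π_C = q_C(425 - (1/2)q_C - (405 - (1/2)q_C)/2) - 109q_C = (445/2 - (1/4)q_C)q_C - 109q_C.
The leader's first-order condition 227/2 - (1/2)q_C = 0 yields q_C = 227.
Then q_Y = (405 - (1/2)·227) = 583/2.
Total output Q = 1037/2, so price P = 425 - (1/2)·(1037/2) = 663/4.

165.75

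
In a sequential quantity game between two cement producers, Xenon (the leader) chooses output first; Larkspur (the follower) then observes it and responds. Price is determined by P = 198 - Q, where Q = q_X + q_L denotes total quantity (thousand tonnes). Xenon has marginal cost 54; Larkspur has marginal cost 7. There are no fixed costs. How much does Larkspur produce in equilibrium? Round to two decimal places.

The follower Larkspur best-responds to any q_X: π_L = (198 - Q)q_L - 7q_L.
Setting the follower's marginal profit to zero, 191 - q_X - 2q_L = 0, i.e. q_L = (191 - q_X)/2.
Xenon substitutes q_L(q_X) into its own profit: π_X = q_X(198 - q_X - (191 - q_X)/2) - 54q_X = (205/2 - (1/2)q_X)q_X - 54q_X.
The leader's first-order condition 97/2 - q_X = 0 yields q_X = 97/2.
Then q_L = (191 - 97/2)/2 = 285/4.

71.25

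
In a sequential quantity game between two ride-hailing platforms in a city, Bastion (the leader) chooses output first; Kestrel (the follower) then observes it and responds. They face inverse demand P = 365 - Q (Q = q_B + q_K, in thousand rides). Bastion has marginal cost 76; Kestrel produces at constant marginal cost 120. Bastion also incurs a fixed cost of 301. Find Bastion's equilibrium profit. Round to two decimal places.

The follower Kestrel best-responds to any q_B: π_K = (365 - Q)q_K - 120q_K.
∂π_K/∂q_K = 245 - q_B - 2q_K = 0 gives the reaction function q_K = (245 - q_B)/2.
The leader anticipates this reaction. Substituting into P = 365 - Q gives P = 485/2 - (1/2)q_B, so π_B = (485/2 - (1/2)q_B)q_B - 76q_B.
The leader's first-order condition 333/2 - q_B = 0 yields q_B = 333/2.
Then q_K = (245 - 333/2)/2 = 157/4.
Price P = 365 - 823/4 = 637/4.
Bastion's profit: (637/4 - 76)·(333/2) - 301 = 13560.1250.

13560.13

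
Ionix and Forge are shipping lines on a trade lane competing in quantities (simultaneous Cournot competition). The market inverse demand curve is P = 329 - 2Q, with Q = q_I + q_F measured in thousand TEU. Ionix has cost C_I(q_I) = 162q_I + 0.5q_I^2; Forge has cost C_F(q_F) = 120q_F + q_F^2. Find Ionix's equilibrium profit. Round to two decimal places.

1261.30

Ionix's profit: π_I = (329 - 2Q)q_I - (162q_I + (1/2)q_I²). Setting ∂π_I/∂q_I = 0: 167 - 5q_I - 2(q_F) = 0.
Forge's profit: π_F = (329 - 2Q)q_F - (120q_F + q_F²). Setting ∂π_F/∂q_F = 0: 209 - 6q_F - 2(q_I) = 0.
Best responses: q_I = (167 - 2q_F)/5, q_F = (209 - 2q_I)/6.
Solving the pair: q_I = 292/13, q_F = 711/26.
Price P = 329 - 2·(1295/26) = 229.3846.
Ionix's profit: 229.3846·(292/13) - 162·(292/13) - (1/2)(292/13)² = 1261.3018.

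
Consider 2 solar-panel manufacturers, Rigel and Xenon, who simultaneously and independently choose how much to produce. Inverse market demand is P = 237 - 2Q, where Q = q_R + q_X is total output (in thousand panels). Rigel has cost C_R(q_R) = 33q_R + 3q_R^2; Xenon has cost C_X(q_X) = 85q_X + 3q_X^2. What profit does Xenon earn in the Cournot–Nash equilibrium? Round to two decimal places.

670.87

Rigel's profit: π_R = (237 - 2Q)q_R - (33q_R + 3q_R²). Setting ∂π_R/∂q_R = 0: 204 - 10q_R - 2(q_X) = 0.
Xenon's profit: π_X = (237 - 2Q)q_X - (85q_X + 3q_X²). Setting ∂π_X/∂q_X = 0: 152 - 10q_X - 2(q_R) = 0.
So q_R = (204 - 2q_X)/10 and q_X = (152 - 2q_R)/10.
Substituting one into the other gives q_R = 217/12 and q_X = 139/12.
Price P = 237 - 2·(89/3) = 533/3.
Xenon's profit: (533/3)·(139/12) - 85·(139/12) - 3(139/12)² = 670.8681.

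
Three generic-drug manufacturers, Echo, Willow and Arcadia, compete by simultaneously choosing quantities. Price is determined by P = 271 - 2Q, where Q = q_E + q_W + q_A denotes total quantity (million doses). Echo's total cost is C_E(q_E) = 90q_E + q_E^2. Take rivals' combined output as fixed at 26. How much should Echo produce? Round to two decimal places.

With rivals' combined output fixed at 26, Echo's profit is π_E = (271 - 2·26 - 2q_E)q_E - (90q_E + q_E²) = (219 - 2q_E)q_E - (90q_E + q_E²).
∂π_E/∂q_E = 129 - 6q_E = 0, so q_E = 43/2.

21.50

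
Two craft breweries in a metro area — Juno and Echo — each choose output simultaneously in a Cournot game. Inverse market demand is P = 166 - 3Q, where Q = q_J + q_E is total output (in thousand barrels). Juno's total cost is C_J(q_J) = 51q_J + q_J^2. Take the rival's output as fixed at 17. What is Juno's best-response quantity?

With the rival's output fixed at 17, Juno's profit is π_J = (166 - 3·17 - 3q_J)q_J - (51q_J + q_J²) = (115 - 3q_J)q_J - (51q_J + q_J²).
∂π_J/∂q_J = 64 - 8q_J = 0, so q_J = 8.

8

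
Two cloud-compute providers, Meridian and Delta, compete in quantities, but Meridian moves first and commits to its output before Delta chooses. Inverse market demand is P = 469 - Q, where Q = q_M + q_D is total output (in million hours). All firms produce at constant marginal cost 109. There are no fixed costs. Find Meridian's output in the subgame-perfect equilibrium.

180

Solve by backward induction. Given q_M, the follower Delta maximises π_D = (469 - q_M - q_D)q_D - 109q_D.
Follower FOC: 360 - q_M - 2q_D = 0, so q_D(q_M) = (360 - q_M)/2.
The leader anticipates this reaction. Substituting into P = 469 - Q gives P = 289 - (1/2)q_M, so π_M = (289 - (1/2)q_M)q_M - 109q_M.
Leader FOC: 180 - q_M = 0, so q_M = 180.
Then q_D = (360 - 180)/2 = 90.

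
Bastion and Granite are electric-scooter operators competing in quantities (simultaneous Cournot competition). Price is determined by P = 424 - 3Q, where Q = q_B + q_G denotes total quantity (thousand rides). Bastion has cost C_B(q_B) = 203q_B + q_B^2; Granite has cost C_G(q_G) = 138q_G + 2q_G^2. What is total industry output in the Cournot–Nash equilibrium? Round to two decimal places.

41.93

Bastion's profit: π_B = (424 - 3Q)q_B - (203q_B + q_B²). Setting ∂π_B/∂q_B = 0: 221 - 8q_B - 3(q_G) = 0.
Granite's profit: π_G = (424 - 3Q)q_G - (138q_G + 2q_G²). Setting ∂π_G/∂q_G = 0: 286 - 10q_G - 3(q_B) = 0.
Best responses: q_B = (221 - 3q_G)/8, q_G = (286 - 3q_B)/10.
Substituting one into the other gives q_B = 1352/71 and q_G = 1625/71.
Total output Q = 1352/71 + 1625/71 = 41.9296.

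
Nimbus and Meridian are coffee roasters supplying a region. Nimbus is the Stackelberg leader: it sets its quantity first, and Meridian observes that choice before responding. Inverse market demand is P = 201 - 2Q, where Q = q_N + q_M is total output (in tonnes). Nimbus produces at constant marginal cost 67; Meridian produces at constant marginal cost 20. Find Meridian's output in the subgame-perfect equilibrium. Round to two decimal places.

The follower Meridian best-responds to any q_N: π_M = (201 - 2Q)q_M - 20q_M.
Follower FOC: 181 - 2q_N - 4q_M = 0, so q_M(q_N) = (181 - 2q_N)/4.
Nimbus substitutes q_M(q_N) into its own profit: π_N = q_N(201 - 2q_N - (181 - 2q_N)/2) - 67q_N = (221/2 - q_N)q_N - 67q_N.
Maximising: ∂π_N/∂q_N = 87/2 - 2q_N = 0, giving q_N = 87/4.
Then q_M = (181 - 2·(87/4))/4 = 275/8.

34.38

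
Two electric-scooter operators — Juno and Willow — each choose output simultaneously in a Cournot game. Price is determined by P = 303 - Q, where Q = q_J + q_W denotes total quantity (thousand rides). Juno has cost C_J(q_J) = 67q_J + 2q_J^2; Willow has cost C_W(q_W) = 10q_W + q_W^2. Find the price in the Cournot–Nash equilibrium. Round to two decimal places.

208.52

Juno's profit: π_J = (303 - Q)q_J - (67q_J + 2q_J²). Setting ∂π_J/∂q_J = 0: 236 - 6q_J - (q_W) = 0.
Willow's first-order condition: 293 - 4q_W - (q_J) = 0.
So q_J = (236 - q_W)/6 and q_W = (293 - q_J)/4.
Solving the pair: q_J = 651/23, q_W = 1522/23.
Total output Q = 94.4783, so price P = 303 - 94.4783 = 208.5217.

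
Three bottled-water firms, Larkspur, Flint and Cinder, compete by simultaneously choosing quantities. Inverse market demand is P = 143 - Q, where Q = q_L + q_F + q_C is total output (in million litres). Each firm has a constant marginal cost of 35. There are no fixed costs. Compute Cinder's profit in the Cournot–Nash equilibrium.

729

Each firm earns π_i = (143 - Q)q_i - 35q_i.
Setting ∂π_i/∂q_i = 0 with rivals' quantities fixed: 108 - 2q_i - Σ_{j≠i} q_j = 0.
By symmetry each firm produces the same amount; substituting Σ_{j≠i} q_j = 2q_i yields q_i = 108/4 = 27.
Price P = 143 - 81 = 62.
Cinder's profit: (62 - 35)·27 = 729.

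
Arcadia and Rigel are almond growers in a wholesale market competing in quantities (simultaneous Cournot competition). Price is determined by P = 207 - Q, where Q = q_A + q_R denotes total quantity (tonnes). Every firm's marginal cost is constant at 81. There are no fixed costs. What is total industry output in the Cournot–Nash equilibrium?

84

Each firm earns π_i = (207 - Q)q_i - 81q_i.
First-order condition (treating rivals' output as given): 126 - 2q_i - q_j = 0.
By symmetry each firm produces the same amount; substituting q_j = q_i yields q_i = 126/3 = 42.
Total output Q = 42 + 42 = 84.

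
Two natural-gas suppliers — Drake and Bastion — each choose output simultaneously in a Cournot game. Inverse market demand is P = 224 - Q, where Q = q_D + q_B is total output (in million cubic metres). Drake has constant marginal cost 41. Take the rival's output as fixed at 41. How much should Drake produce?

With the rival's output fixed at 41, Drake's profit is π_D = (224 - 41 - q_D)q_D - (41q_D) = (183 - q_D)q_D - (41q_D).
∂π_D/∂q_D = 142 - 2q_D = 0, so q_D = 71.

71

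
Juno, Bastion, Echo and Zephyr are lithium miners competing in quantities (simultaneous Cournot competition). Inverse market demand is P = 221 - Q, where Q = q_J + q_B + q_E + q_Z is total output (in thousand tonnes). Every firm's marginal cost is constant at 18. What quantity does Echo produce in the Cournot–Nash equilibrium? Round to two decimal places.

40.60

A representative firm's profit is π_i = q_i(221 - Q) - 18q_i.
First-order condition (treating rivals' output as given): 203 - 2q_i - Σ_{j≠i} q_j = 0.
By symmetry each firm produces the same amount; substituting Σ_{j≠i} q_j = 3q_i yields q_i = 203/5.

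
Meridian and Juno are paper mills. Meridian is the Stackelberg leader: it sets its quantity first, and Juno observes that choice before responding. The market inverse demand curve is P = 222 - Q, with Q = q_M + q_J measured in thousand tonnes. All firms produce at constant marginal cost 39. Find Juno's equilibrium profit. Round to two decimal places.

2093.06

Solve by backward induction. Given q_M, the follower Juno maximises π_J = (222 - q_M - q_J)q_J - 39q_J.
Setting the follower's marginal profit to zero, 183 - q_M - 2q_J = 0, i.e. q_J = (183 - q_M)/2.
Meridian substitutes q_J(q_M) into its own profit: π_M = q_M(222 - q_M - (183 - q_M)/2) - 39q_M = (261/2 - (1/2)q_M)q_M - 39q_M.
Leader FOC: 183/2 - q_M = 0, so q_M = 183/2.
Then q_J = (183 - 183/2)/2 = 183/4.
Price P = 222 - 549/4 = 339/4.
Juno's profit: (339/4 - 39)·(183/4) = 2093.0625.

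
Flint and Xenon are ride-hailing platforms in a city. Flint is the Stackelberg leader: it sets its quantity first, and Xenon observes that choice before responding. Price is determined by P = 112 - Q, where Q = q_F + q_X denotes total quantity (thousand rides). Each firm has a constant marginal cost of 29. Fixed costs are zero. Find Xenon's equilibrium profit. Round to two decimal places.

430.56

Solve by backward induction. Given q_F, the follower Xenon maximises π_X = (112 - q_F - q_X)q_X - 29q_X.
Follower FOC: 83 - q_F - 2q_X = 0, so q_X(q_F) = (83 - q_F)/2.
The leader anticipates this reaction. Substituting into P = 112 - Q gives P = 141/2 - (1/2)q_F, so π_F = (141/2 - (1/2)q_F)q_F - 29q_F.
Maximising: ∂π_F/∂q_F = 83/2 - q_F = 0, giving q_F = 83/2.
Then q_X = (83 - 83/2)/2 = 83/4.
Price P = 112 - 249/4 = 199/4.
Xenon's profit: (199/4 - 29)·(83/4) = 430.5625.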